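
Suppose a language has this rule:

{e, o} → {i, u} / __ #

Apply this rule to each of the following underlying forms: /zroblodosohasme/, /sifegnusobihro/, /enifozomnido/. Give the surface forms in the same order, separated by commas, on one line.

zroblodosohasmi, sifegnusobihru, enifozomnidu

/zroblodosohasme/: /e/ is a mid vowel in word-final position, so it raises to [i]. → [zroblodosohasmi].
/sifegnusobihro/: /o/ is a mid vowel in word-final position, so it raises to [u]. → [sifegnusobihru].
/enifozomnido/: /o/ is a mid vowel in word-final position, so it raises to [u]. → [enifozomnidu].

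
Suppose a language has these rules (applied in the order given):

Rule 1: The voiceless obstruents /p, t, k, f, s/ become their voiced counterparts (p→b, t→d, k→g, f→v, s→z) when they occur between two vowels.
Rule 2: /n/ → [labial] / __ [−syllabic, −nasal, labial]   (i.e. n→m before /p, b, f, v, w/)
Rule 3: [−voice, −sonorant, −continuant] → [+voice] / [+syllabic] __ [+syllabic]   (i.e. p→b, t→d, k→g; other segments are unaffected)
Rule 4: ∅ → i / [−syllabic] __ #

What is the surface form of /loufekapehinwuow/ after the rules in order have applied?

louvegabehimwuowi

Rule 1 (intervocalic voicing): /f/ is a voiceless obstruent between vowels /u/ and /e/, so it voices to [v]. /k/ is a voiceless obstruent between vowels /e/ and /a/, so it voices to [g]. /p/ is a voiceless obstruent between vowels /a/ and /e/, so it voices to [b]. /loufekapehinwuow/ → louvegabehinwuow.
Rule 2 (nasal place assimilation): /n/ precedes the labial consonant /w/, so it assimilates in place to [m]. /louvegabehinwuow/ → louvegabehimwuow.
Rule 3 (intervocalic voicing): no segment meets the environment; /louvegabehimwuow/ is unchanged.
Rule 4 (final i-epenthesis): the form ends in the consonant /w/, so [i] is inserted word-finally. /louvegabehimwuow/ → louvegabehimwuowi.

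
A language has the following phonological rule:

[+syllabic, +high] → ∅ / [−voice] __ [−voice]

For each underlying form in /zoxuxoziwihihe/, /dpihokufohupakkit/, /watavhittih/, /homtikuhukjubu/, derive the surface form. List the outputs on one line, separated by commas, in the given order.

/zoxuxoziwihihe/: /u/ is a high vowel flanked by voiceless consonants /x/ and /x/, so it deletes. /i/ is a high vowel flanked by voiceless consonants /h/ and /h/, so it deletes. → [zoxxoziwihhe].
/dpihokufohupakkit/: /i/ is a high vowel flanked by voiceless consonants /p/ and /h/, so it deletes. /u/ is a high vowel flanked by voiceless consonants /k/ and /f/, so it deletes. /u/ is a high vowel flanked by voiceless consonants /h/ and /p/, so it deletes. /i/ is a high vowel flanked by voiceless consonants /k/ and /t/, so it deletes. → [dphokfohpakkt].
/watavhittih/: /i/ is a high vowel flanked by voiceless consonants /h/ and /t/, so it deletes. /i/ is a high vowel flanked by voiceless consonants /t/ and /h/, so it deletes. → [watavhtth].
/homtikuhukjubu/: /i/ is a high vowel flanked by voiceless consonants /t/ and /k/, so it deletes. /u/ is a high vowel flanked by voiceless consonants /k/ and /h/, so it deletes. /u/ is a high vowel flanked by voiceless consonants /h/ and /k/, so it deletes. → [homtkhkjubu].

zoxxoziwihhe, dphokfohpakkt, watavhtth, homtkhkjubu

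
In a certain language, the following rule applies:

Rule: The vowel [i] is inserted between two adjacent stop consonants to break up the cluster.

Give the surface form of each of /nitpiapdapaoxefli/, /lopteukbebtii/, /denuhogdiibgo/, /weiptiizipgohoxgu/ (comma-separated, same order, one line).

/nitpiapdapaoxefli/: /t/ and /p/ form a stop–stop cluster, so [i] is inserted between them. /p/ and /d/ form a stop–stop cluster, so [i] is inserted between them. → [nitipiapidapaoxefli].
/lopteukbebtii/: /p/ and /t/ form a stop–stop cluster, so [i] is inserted between them. /k/ and /b/ form a stop–stop cluster, so [i] is inserted between them. /b/ and /t/ form a stop–stop cluster, so [i] is inserted between them. → [lopiteukibebitii].
/denuhogdiibgo/: /g/ and /d/ form a stop–stop cluster, so [i] is inserted between them. /b/ and /g/ form a stop–stop cluster, so [i] is inserted between them. → [denuhogidiibigo].
/weiptiizipgohoxgu/: /p/ and /t/ form a stop–stop cluster, so [i] is inserted between them. /p/ and /g/ form a stop–stop cluster, so [i] is inserted between them. → [weipitiizipigohoxgu].

nitipiapidapaoxefli, lopiteukibebitii, denuhogidiibigo, weipitiizipigohoxgu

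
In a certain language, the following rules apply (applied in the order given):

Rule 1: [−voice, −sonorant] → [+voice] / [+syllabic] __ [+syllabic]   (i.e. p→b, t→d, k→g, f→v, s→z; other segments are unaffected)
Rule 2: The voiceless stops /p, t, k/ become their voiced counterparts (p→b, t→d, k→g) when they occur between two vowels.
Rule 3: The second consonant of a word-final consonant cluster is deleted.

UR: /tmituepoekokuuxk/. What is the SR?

tmidueboegoguux

Rule 1 (intervocalic voicing): /t/ is a voiceless obstruent between vowels /i/ and /u/, so it voices to [d]. /p/ is a voiceless obstruent between vowels /e/ and /o/, so it voices to [b]. /k/ is a voiceless obstruent between vowels /e/ and /o/, so it voices to [g]. /k/ is a voiceless obstruent between vowels /o/ and /u/, so it voices to [g]. /tmituepoekokuuxk/ → tmidueboegoguuxk.
Rule 2 (intervocalic voicing): no segment meets the environment; /tmidueboegoguuxk/ is unchanged.
Rule 3 (final cluster simplification): /k/ is the second consonant of a word-final cluster /xk/, so it deletes. /tmidueboegoguuxk/ → tmidueboegoguux.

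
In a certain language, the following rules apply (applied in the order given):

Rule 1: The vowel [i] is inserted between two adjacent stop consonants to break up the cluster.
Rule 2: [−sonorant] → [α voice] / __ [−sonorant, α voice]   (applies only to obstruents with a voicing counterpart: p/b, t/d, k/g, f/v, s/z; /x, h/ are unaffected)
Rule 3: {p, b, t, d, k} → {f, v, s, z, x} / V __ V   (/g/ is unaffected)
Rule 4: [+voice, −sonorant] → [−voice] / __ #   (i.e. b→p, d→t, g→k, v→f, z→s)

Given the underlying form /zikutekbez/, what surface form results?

zixusexives

Rule 1 (stop-cluster i-epenthesis): /k/ and /b/ form a stop–stop cluster, so [i] is inserted between them. /zikutekbez/ → zikutekibez.
Rule 2 (regressive voicing assimilation): no segment meets the environment; /zikutekibez/ is unchanged.
Rule 3 (intervocalic spirantization): /k/ is a stop between vowels /i/ and /u/, so it spirantizes to the fricative [x]. /t/ is a stop between vowels /u/ and /e/, so it spirantizes to the fricative [s]. /k/ is a stop between vowels /e/ and /i/, so it spirantizes to the fricative [x]. /b/ is a stop between vowels /i/ and /e/, so it spirantizes to the fricative [v]. /zikutekibez/ → zixusexivez.
Rule 4 (final devoicing): /z/ is a voiced obstruent in word-final position, so it devoices to [s]. /zixusexivez/ → zixusexives.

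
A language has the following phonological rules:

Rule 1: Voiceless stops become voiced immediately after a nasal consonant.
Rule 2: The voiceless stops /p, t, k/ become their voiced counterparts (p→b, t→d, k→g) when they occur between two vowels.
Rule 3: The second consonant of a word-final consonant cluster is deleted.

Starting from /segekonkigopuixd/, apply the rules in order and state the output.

Rule 1 (post-nasal voicing): /k/ is a voiceless stop immediately after the nasal /n/, so it voices to [g]. /segekonkigopuixd/ → segekongigopuixd.
Rule 2 (intervocalic voicing): /k/ is a voiceless stop between vowels /e/ and /o/, so it voices to [g]. /p/ is a voiceless stop between vowels /o/ and /u/, so it voices to [b]. /segekongigopuixd/ → segegongigobuixd.
Rule 3 (final cluster simplification): /d/ is the second consonant of a word-final cluster /xd/, so it deletes. /segegongigobuixd/ → segegongigobuix.

segegongigobuix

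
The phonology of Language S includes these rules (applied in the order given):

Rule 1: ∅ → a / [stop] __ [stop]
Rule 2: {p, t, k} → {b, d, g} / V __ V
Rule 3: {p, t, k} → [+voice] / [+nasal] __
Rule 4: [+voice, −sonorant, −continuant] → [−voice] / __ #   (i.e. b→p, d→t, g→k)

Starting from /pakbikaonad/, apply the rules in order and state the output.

pagabigaonat

Rule 1 (stop-cluster a-epenthesis): /k/ and /b/ form a stop–stop cluster, so [a] is inserted between them. /pakbikaonad/ → pakabikaonad.
Rule 2 (intervocalic voicing): /k/ is a voiceless stop between vowels /a/ and /a/, so it voices to [g]. /k/ is a voiceless stop between vowels /i/ and /a/, so it voices to [g]. /pakabikaonad/ → pagabigaonad.
Rule 3 (post-nasal voicing): no segment meets the environment; /pagabigaonad/ is unchanged.
Rule 4 (final devoicing): /d/ is a voiced stop in word-final position, so it devoices to [t]. /pagabigaonad/ → pagabigaonat.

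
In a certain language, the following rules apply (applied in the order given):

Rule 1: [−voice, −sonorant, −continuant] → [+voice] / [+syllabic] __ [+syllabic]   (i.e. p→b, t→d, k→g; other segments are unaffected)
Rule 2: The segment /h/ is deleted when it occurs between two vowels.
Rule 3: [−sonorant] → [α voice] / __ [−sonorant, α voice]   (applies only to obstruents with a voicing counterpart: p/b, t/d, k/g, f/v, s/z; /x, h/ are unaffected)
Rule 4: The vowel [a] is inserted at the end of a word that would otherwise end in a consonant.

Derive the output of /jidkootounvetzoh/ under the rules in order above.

jitkoodounvedzoha

Rule 1 (intervocalic voicing): /t/ is a voiceless stop between vowels /o/ and /o/, so it voices to [d]. /jidkootounvetzoh/ → jidkoodounvetzoh.
Rule 2 (intervocalic h-deletion): no segment meets the environment; /jidkoodounvetzoh/ is unchanged.
Rule 3 (regressive voicing assimilation): /d/ precedes the voiceless obstruent /k/, so it devoices to [t] by assimilation. /t/ precedes the voiced obstruent /z/, so it voices to [d] by assimilation. /jidkoodounvetzoh/ → jitkoodounvedzoh.
Rule 4 (final a-epenthesis): the form ends in the consonant /h/, so [a] is inserted word-finally. /jitkoodounvedzoh/ → jitkoodounvedzoha.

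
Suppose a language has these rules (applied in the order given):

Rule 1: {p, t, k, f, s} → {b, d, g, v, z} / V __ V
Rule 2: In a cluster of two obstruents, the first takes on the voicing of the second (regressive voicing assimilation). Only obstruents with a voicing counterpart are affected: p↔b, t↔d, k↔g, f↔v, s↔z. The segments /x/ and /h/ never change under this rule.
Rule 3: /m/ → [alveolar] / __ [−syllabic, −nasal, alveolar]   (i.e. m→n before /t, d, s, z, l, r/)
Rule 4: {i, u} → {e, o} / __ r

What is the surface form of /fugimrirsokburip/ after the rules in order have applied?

fuginrersogborip

Rule 1 (intervocalic voicing): no segment meets the environment; /fugimrirsokburip/ is unchanged.
Rule 2 (regressive voicing assimilation): /k/ precedes the voiced obstruent /b/, so it voices to [g] by assimilation. /fugimrirsokburip/ → fugimrirsogburip.
Rule 3 (nasal place assimilation): /m/ precedes the alveolar consonant /r/, so it assimilates in place to [n]. /fugimrirsogburip/ → fuginrirsogburip.
Rule 4 (pre-rhotic lowering): /i/ is a high vowel immediately before /r/, so it lowers to [e]. /u/ is a high vowel immediately before /r/, so it lowers to [o]. /fuginrirsogburip/ → fuginrersogborip.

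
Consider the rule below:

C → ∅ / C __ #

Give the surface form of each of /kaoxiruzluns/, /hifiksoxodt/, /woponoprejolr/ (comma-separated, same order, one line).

/kaoxiruzluns/: /s/ is the second consonant of a word-final cluster /ns/, so it deletes. → [kaoxiruzlun].
/hifiksoxodt/: /t/ is the second consonant of a word-final cluster /dt/, so it deletes. → [hifiksoxod].
/woponoprejolr/: /r/ is the second consonant of a word-final cluster /lr/, so it deletes. → [woponoprejol].

kaoxiruzlun, hifiksoxod, woponoprejol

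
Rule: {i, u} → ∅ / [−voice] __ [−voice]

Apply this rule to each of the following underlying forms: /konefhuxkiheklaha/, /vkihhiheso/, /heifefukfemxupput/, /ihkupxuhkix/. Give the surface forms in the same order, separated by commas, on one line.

/konefhuxkiheklaha/: /u/ is a high vowel flanked by voiceless consonants /h/ and /x/, so it deletes. /i/ is a high vowel flanked by voiceless consonants /k/ and /h/, so it deletes. → [konefhxkheklaha].
/vkihhiheso/: /i/ is a high vowel flanked by voiceless consonants /k/ and /h/, so it deletes. /i/ is a high vowel flanked by voiceless consonants /h/ and /h/, so it deletes. → [vkhhheso].
/heifefukfemxupput/: /u/ is a high vowel flanked by voiceless consonants /f/ and /k/, so it deletes. /u/ is a high vowel flanked by voiceless consonants /x/ and /p/, so it deletes. /u/ is a high vowel flanked by voiceless consonants /p/ and /t/, so it deletes. → [heifefkfemxppt].
/ihkupxuhkix/: /u/ is a high vowel flanked by voiceless consonants /k/ and /p/, so it deletes. /u/ is a high vowel flanked by voiceless consonants /x/ and /h/, so it deletes. /i/ is a high vowel flanked by voiceless consonants /k/ and /x/, so it deletes. → [ihkpxhkx].

konefhxkheklaha, vkhhheso, heifefkfemxppt, ihkpxhkx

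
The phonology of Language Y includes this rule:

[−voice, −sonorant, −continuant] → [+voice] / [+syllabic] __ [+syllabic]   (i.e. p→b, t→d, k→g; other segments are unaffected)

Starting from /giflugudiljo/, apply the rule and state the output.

giflugudiljo

No segment of /giflugudiljo/ meets the structural description of the rule, so the form surfaces unchanged.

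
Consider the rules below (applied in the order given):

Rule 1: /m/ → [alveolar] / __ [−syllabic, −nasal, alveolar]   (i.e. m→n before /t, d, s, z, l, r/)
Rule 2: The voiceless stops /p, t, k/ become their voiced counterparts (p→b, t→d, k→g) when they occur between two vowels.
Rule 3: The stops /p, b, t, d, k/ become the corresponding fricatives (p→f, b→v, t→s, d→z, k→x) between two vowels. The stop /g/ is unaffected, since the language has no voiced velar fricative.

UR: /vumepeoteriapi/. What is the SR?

vumeveozeriavi

Rule 1 (nasal place assimilation): no segment meets the environment; /vumepeoteriapi/ is unchanged.
Rule 2 (intervocalic voicing): /p/ is a voiceless stop between vowels /e/ and /e/, so it voices to [b]. /t/ is a voiceless stop between vowels /o/ and /e/, so it voices to [d]. /p/ is a voiceless stop between vowels /a/ and /i/, so it voices to [b]. /vumepeoteriapi/ → vumebeoderiabi.
Rule 3 (intervocalic spirantization): /b/ is a stop between vowels /e/ and /e/, so it spirantizes to the fricative [v]. /d/ is a stop between vowels /o/ and /e/, so it spirantizes to the fricative [z]. /b/ is a stop between vowels /a/ and /i/, so it spirantizes to the fricative [v]. /vumebeoderiabi/ → vumeveozeriavi.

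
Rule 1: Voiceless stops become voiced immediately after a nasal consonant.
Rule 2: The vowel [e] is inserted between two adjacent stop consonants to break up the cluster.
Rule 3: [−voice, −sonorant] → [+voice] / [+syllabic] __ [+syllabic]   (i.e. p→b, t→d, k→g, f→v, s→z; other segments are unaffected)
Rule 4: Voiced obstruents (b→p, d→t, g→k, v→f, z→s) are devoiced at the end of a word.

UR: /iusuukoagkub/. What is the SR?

Rule 1 (post-nasal voicing): no segment meets the environment; /iusuukoagkub/ is unchanged.
Rule 2 (stop-cluster e-epenthesis): /g/ and /k/ form a stop–stop cluster, so [e] is inserted between them. /iusuukoagkub/ → iusuukoagekub.
Rule 3 (intervocalic voicing): /s/ is a voiceless obstruent between vowels /u/ and /u/, so it voices to [z]. /k/ is a voiceless obstruent between vowels /u/ and /o/, so it voices to [g]. /k/ is a voiceless obstruent between vowels /e/ and /u/, so it voices to [g]. /iusuukoagekub/ → iuzuugoagegub.
Rule 4 (final devoicing): /b/ is a voiced obstruent in word-final position, so it devoices to [p]. /iuzuugoagegub/ → iuzuugoagegup.

iuzuugoagegup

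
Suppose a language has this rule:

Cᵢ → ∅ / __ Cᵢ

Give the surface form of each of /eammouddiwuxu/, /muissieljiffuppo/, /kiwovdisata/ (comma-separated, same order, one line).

/eammouddiwuxu/: /mm/ is a geminate; the first /m/ deletes. /dd/ is a geminate; the first /d/ deletes. → [eamoudiwuxu].
/muissieljiffuppo/: /ss/ is a geminate; the first /s/ deletes. /ff/ is a geminate; the first /f/ deletes. /pp/ is a geminate; the first /p/ deletes. → [muisieljifupo].
/kiwovdisata/: the rule's environment is not met; surfaces unchanged as [kiwovdisata].

eamoudiwuxu, muisieljifupo, kiwovdisata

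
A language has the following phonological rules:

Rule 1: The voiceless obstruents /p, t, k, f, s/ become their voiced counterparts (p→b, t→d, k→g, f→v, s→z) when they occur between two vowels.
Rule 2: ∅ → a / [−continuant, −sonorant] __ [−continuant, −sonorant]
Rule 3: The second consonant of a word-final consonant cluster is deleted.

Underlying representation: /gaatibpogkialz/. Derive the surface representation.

Rule 1 (intervocalic voicing): /t/ is a voiceless obstruent between vowels /a/ and /i/, so it voices to [d]. /gaatibpogkialz/ → gaadibpogkialz.
Rule 2 (stop-cluster a-epenthesis): /b/ and /p/ form a stop–stop cluster, so [a] is inserted between them. /g/ and /k/ form a stop–stop cluster, so [a] is inserted between them. /gaadibpogkialz/ → gaadibapogakialz.
Rule 3 (final cluster simplification): /z/ is the second consonant of a word-final cluster /lz/, so it deletes. /gaadibapogakialz/ → gaadibapogakial.

gaadibapogakial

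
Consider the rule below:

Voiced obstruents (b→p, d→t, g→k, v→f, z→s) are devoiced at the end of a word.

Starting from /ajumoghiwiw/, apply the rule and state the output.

No segment of /ajumoghiwiw/ meets the structural description of the rule, so the form surfaces unchanged.

ajumoghiwiw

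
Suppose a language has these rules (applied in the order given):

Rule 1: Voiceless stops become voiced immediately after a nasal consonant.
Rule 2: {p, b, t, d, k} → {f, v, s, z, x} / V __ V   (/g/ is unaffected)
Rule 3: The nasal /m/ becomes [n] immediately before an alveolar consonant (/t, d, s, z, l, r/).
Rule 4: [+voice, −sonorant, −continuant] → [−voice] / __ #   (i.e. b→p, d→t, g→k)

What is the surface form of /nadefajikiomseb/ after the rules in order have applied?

nazefajixionsep

Rule 1 (post-nasal voicing): no segment meets the environment; /nadefajikiomseb/ is unchanged.
Rule 2 (intervocalic spirantization): /d/ is a stop between vowels /a/ and /e/, so it spirantizes to the fricative [z]. /k/ is a stop between vowels /i/ and /i/, so it spirantizes to the fricative [x]. /nadefajikiomseb/ → nazefajixiomseb.
Rule 3 (nasal place assimilation): /m/ precedes the alveolar consonant /s/, so it assimilates in place to [n]. /nazefajixiomseb/ → nazefajixionseb.
Rule 4 (final devoicing): /b/ is a voiced stop in word-final position, so it devoices to [p]. /nazefajixionseb/ → nazefajixionsep.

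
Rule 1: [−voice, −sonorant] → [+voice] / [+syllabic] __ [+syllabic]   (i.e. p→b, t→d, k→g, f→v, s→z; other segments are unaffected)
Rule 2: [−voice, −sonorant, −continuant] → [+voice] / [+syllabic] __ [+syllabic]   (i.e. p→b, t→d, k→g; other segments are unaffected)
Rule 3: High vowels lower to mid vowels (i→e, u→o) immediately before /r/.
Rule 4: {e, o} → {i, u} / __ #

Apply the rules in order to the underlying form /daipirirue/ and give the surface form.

daibererui

Rule 1 (intervocalic voicing): /p/ is a voiceless obstruent between vowels /i/ and /i/, so it voices to [b]. /daipirirue/ → daibirirue.
Rule 2 (intervocalic voicing): no segment meets the environment; /daibirirue/ is unchanged.
Rule 3 (pre-rhotic lowering): /i/ is a high vowel immediately before /r/, so it lowers to [e]. /i/ is a high vowel immediately before /r/, so it lowers to [e]. /daibirirue/ → daibererue.
Rule 4 (final vowel raising): /e/ is a mid vowel in word-final position, so it raises to [i]. /daibererue/ → daibererui.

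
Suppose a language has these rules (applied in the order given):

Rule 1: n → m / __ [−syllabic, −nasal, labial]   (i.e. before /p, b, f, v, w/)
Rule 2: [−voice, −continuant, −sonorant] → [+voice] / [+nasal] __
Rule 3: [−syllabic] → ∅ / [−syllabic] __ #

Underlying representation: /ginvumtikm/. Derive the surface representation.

gimvumdik

Rule 1 (nasal place assimilation): /n/ precedes the labial consonant /v/, so it assimilates in place to [m]. /ginvumtikm/ → gimvumtikm.
Rule 2 (post-nasal voicing): /t/ is a voiceless stop immediately after the nasal /m/, so it voices to [d]. /gimvumtikm/ → gimvumdikm.
Rule 3 (final cluster simplification): /m/ is the second consonant of a word-final cluster /km/, so it deletes. /gimvumdikm/ → gimvumdik.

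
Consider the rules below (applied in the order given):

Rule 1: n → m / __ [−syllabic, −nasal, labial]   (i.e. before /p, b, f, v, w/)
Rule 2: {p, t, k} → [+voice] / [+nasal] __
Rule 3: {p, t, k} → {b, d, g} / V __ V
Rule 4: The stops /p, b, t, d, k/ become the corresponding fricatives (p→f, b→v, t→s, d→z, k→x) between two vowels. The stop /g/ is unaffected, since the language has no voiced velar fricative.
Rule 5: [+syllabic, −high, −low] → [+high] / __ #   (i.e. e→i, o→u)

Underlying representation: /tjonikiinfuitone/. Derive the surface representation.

Rule 1 (nasal place assimilation): /n/ precedes the labial consonant /f/, so it assimilates in place to [m]. /tjonikiinfuitone/ → tjonikiimfuitone.
Rule 2 (post-nasal voicing): no segment meets the environment; /tjonikiimfuitone/ is unchanged.
Rule 3 (intervocalic voicing): /k/ is a voiceless stop between vowels /i/ and /i/, so it voices to [g]. /t/ is a voiceless stop between vowels /i/ and /o/, so it voices to [d]. /tjonikiimfuitone/ → tjonigiimfuidone.
Rule 4 (intervocalic spirantization): /d/ is a stop between vowels /i/ and /o/, so it spirantizes to the fricative [z]. /tjonigiimfuidone/ → tjonigiimfuizone.
Rule 5 (final vowel raising): /e/ is a mid vowel in word-final position, so it raises to [i]. /tjonigiimfuizone/ → tjonigiimfuizoni.

tjonigiimfuizoni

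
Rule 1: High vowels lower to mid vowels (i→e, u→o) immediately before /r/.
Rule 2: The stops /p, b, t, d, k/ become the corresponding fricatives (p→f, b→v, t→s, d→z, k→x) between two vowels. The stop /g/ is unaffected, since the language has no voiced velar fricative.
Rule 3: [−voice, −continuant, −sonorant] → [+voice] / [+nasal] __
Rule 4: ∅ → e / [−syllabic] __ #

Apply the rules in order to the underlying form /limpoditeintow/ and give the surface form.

limboziseindowe

Rule 1 (pre-rhotic lowering): no segment meets the environment; /limpoditeintow/ is unchanged.
Rule 2 (intervocalic spirantization): /d/ is a stop between vowels /o/ and /i/, so it spirantizes to the fricative [z]. /t/ is a stop between vowels /i/ and /e/, so it spirantizes to the fricative [s]. /limpoditeintow/ → limpoziseintow.
Rule 3 (post-nasal voicing): /p/ is a voiceless stop immediately after the nasal /m/, so it voices to [b]. /t/ is a voiceless stop immediately after the nasal /n/, so it voices to [d]. /limpoziseintow/ → limboziseindow.
Rule 4 (final e-epenthesis): the form ends in the consonant /w/, so [e] is inserted word-finally. /limboziseindow/ → limboziseindowe.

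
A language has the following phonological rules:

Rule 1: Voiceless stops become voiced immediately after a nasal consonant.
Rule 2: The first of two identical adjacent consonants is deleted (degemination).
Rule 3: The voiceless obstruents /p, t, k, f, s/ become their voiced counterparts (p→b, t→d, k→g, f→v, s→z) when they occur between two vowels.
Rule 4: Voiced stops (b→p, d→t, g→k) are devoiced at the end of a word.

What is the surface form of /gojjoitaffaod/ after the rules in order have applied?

Rule 1 (post-nasal voicing): no segment meets the environment; /gojjoitaffaod/ is unchanged.
Rule 2 (degemination): /jj/ is a geminate; the first /j/ deletes. /ff/ is a geminate; the first /f/ deletes. /gojjoitaffaod/ → gojoitafaod.
Rule 3 (intervocalic voicing): /t/ is a voiceless obstruent between vowels /i/ and /a/, so it voices to [d]. /f/ is a voiceless obstruent between vowels /a/ and /a/, so it voices to [v]. /gojoitafaod/ → gojoidavaod.
Rule 4 (final devoicing): /d/ is a voiced stop in word-final position, so it devoices to [t]. /gojoidavaod/ → gojoidavaot.

gojoidavaot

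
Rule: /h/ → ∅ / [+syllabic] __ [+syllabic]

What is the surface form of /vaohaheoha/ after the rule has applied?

vaoaeoa

/h/ occurs between vowels /o/ and /a/, so it deletes.
/h/ occurs between vowels /a/ and /e/, so it deletes.
/h/ occurs between vowels /o/ and /a/, so it deletes.
Surface form: [vaoaeoa].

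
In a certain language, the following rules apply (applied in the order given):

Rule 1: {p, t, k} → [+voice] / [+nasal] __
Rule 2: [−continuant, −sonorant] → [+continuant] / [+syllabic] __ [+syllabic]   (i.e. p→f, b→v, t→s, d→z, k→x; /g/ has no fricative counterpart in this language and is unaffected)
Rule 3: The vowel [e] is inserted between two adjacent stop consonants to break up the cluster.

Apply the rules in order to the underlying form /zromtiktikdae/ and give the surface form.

zromdiketikedae

Rule 1 (post-nasal voicing): /t/ is a voiceless stop immediately after the nasal /m/, so it voices to [d]. /zromtiktikdae/ → zromdiktikdae.
Rule 2 (intervocalic spirantization): no segment meets the environment; /zromdiktikdae/ is unchanged.
Rule 3 (stop-cluster e-epenthesis): /k/ and /t/ form a stop–stop cluster, so [e] is inserted between them. /k/ and /d/ form a stop–stop cluster, so [e] is inserted between them. /zromdiktikdae/ → zromdiketikedae.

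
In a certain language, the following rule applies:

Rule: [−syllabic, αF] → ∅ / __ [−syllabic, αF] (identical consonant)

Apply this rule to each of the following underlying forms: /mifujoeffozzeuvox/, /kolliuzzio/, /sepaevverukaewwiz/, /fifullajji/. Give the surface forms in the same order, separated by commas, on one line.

/mifujoeffozzeuvox/: /ff/ is a geminate; the first /f/ deletes. /zz/ is a geminate; the first /z/ deletes. → [mifujoefozeuvox].
/kolliuzzio/: /ll/ is a geminate; the first /l/ deletes. /zz/ is a geminate; the first /z/ deletes. → [koliuzio].
/sepaevverukaewwiz/: /vv/ is a geminate; the first /v/ deletes. /ww/ is a geminate; the first /w/ deletes. → [sepaeverukaewiz].
/fifullajji/: /ll/ is a geminate; the first /l/ deletes. /jj/ is a geminate; the first /j/ deletes. → [fifulaji].

mifujoefozeuvox, koliuzio, sepaeverukaewiz, fifulaji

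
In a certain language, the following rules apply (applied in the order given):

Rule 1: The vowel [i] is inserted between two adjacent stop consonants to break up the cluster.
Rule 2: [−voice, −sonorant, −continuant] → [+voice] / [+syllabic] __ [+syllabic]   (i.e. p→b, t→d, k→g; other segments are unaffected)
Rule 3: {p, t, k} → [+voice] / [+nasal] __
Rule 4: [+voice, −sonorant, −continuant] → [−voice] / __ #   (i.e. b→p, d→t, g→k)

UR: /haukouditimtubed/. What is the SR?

haugoudidimdubet

Rule 1 (stop-cluster i-epenthesis): no segment meets the environment; /haukouditimtubed/ is unchanged.
Rule 2 (intervocalic voicing): /k/ is a voiceless stop between vowels /u/ and /o/, so it voices to [g]. /t/ is a voiceless stop between vowels /i/ and /i/, so it voices to [d]. /haukouditimtubed/ → haugoudidimtubed.
Rule 3 (post-nasal voicing): /t/ is a voiceless stop immediately after the nasal /m/, so it voices to [d]. /haugoudidimtubed/ → haugoudidimdubed.
Rule 4 (final devoicing): /d/ is a voiced stop in word-final position, so it devoices to [t]. /haugoudidimdubed/ → haugoudidimdubet.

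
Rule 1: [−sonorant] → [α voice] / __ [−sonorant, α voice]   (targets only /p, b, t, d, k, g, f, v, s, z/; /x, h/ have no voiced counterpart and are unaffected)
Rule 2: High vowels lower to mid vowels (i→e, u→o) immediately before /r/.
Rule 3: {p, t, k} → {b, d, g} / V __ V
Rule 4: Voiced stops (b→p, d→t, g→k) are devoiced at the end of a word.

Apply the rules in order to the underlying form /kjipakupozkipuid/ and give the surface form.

kjibaguboskibuit

Rule 1 (regressive voicing assimilation): /z/ precedes the voiceless obstruent /k/, so it devoices to [s] by assimilation. /kjipakupozkipuid/ → kjipakuposkipuid.
Rule 2 (pre-rhotic lowering): no segment meets the environment; /kjipakuposkipuid/ is unchanged.
Rule 3 (intervocalic voicing): /p/ is a voiceless stop between vowels /i/ and /a/, so it voices to [b]. /k/ is a voiceless stop between vowels /a/ and /u/, so it voices to [g]. /p/ is a voiceless stop between vowels /u/ and /o/, so it voices to [b]. /p/ is a voiceless stop between vowels /i/ and /u/, so it voices to [b]. /kjipakuposkipuid/ → kjibaguboskibuid.
Rule 4 (final devoicing): /d/ is a voiced stop in word-final position, so it devoices to [t]. /kjibaguboskibuid/ → kjibaguboskibuit.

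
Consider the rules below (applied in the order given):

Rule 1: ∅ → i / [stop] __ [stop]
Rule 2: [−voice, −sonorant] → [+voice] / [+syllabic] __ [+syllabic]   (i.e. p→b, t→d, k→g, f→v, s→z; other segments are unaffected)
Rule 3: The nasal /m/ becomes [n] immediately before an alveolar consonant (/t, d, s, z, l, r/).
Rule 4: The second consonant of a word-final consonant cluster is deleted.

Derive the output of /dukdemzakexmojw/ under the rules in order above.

dugidenzagexmoj

Rule 1 (stop-cluster i-epenthesis): /k/ and /d/ form a stop–stop cluster, so [i] is inserted between them. /dukdemzakexmojw/ → dukidemzakexmojw.
Rule 2 (intervocalic voicing): /k/ is a voiceless obstruent between vowels /u/ and /i/, so it voices to [g]. /k/ is a voiceless obstruent between vowels /a/ and /e/, so it voices to [g]. /dukidemzakexmojw/ → dugidemzagexmojw.
Rule 3 (nasal place assimilation): /m/ precedes the alveolar consonant /z/, so it assimilates in place to [n]. /dugidemzagexmojw/ → dugidenzagexmojw.
Rule 4 (final cluster simplification): /w/ is the second consonant of a word-final cluster /jw/, so it deletes. /dugidenzagexmojw/ → dugidenzagexmoj.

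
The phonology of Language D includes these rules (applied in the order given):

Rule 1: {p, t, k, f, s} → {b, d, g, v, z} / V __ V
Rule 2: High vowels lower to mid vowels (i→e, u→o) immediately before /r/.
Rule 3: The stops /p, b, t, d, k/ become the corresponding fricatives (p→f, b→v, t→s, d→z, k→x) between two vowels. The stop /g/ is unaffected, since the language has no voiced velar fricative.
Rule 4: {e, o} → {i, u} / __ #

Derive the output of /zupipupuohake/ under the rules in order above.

zuvivuvuohagi

Rule 1 (intervocalic voicing): /p/ is a voiceless obstruent between vowels /u/ and /i/, so it voices to [b]. /p/ is a voiceless obstruent between vowels /i/ and /u/, so it voices to [b]. /p/ is a voiceless obstruent between vowels /u/ and /u/, so it voices to [b]. /k/ is a voiceless obstruent between vowels /a/ and /e/, so it voices to [g]. /zupipupuohake/ → zubibubuohage.
Rule 2 (pre-rhotic lowering): no segment meets the environment; /zubibubuohage/ is unchanged.
Rule 3 (intervocalic spirantization): /b/ is a stop between vowels /u/ and /i/, so it spirantizes to the fricative [v]. /b/ is a stop between vowels /i/ and /u/, so it spirantizes to the fricative [v]. /b/ is a stop between vowels /u/ and /u/, so it spirantizes to the fricative [v]. /zubibubuohage/ → zuvivuvuohage.
Rule 4 (final vowel raising): /e/ is a mid vowel in word-final position, so it raises to [i]. /zuvivuvuohage/ → zuvivuvuohagi.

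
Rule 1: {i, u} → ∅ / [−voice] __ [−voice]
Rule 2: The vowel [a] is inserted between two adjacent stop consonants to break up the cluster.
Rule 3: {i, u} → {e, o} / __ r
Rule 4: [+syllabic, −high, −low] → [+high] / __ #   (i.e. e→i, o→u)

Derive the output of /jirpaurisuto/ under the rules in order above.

jerpaoristu

Rule 1 (high vowel syncope): /u/ is a high vowel flanked by voiceless consonants /s/ and /t/, so it deletes. /jirpaurisuto/ → jirpauristo.
Rule 2 (stop-cluster a-epenthesis): no segment meets the environment; /jirpauristo/ is unchanged.
Rule 3 (pre-rhotic lowering): /i/ is a high vowel immediately before /r/, so it lowers to [e]. /u/ is a high vowel immediately before /r/, so it lowers to [o]. /jirpauristo/ → jerpaoristo.
Rule 4 (final vowel raising): /o/ is a mid vowel in word-final position, so it raises to [u]. /jerpaoristo/ → jerpaoristu.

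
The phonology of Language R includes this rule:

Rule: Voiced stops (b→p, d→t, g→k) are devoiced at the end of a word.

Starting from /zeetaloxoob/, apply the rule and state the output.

/b/ is a voiced stop in word-final position, so it devoices to [p].
Surface form: [zeetaloxoop].

zeetaloxoop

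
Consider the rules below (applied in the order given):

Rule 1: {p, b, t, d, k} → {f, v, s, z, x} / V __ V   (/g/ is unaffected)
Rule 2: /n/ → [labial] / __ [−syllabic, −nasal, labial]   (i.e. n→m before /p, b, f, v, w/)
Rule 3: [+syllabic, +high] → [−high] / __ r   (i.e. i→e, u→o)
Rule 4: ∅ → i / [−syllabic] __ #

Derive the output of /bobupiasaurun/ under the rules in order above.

Rule 1 (intervocalic spirantization): /b/ is a stop between vowels /o/ and /u/, so it spirantizes to the fricative [v]. /p/ is a stop between vowels /u/ and /i/, so it spirantizes to the fricative [f]. /bobupiasaurun/ → bovufiasaurun.
Rule 2 (nasal place assimilation): no segment meets the environment; /bovufiasaurun/ is unchanged.
Rule 3 (pre-rhotic lowering): /u/ is a high vowel immediately before /r/, so it lowers to [o]. /bovufiasaurun/ → bovufiasaorun.
Rule 4 (final i-epenthesis): the form ends in the consonant /n/, so [i] is inserted word-finally. /bovufiasaorun/ → bovufiasaoruni.

bovufiasaoruni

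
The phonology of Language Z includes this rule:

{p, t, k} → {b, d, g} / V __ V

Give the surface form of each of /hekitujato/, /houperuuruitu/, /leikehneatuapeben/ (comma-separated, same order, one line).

hegidujado, houberuuruidu, leigehneaduabeben

/hekitujato/: /k/ is a voiceless stop between vowels /e/ and /i/, so it voices to [g]. /t/ is a voiceless stop between vowels /i/ and /u/, so it voices to [d]. /t/ is a voiceless stop between vowels /a/ and /o/, so it voices to [d]. → [hegidujado].
/houperuuruitu/: /p/ is a voiceless stop between vowels /u/ and /e/, so it voices to [b]. /t/ is a voiceless stop between vowels /i/ and /u/, so it voices to [d]. → [houberuuruidu].
/leikehneatuapeben/: /k/ is a voiceless stop between vowels /i/ and /e/, so it voices to [g]. /t/ is a voiceless stop between vowels /a/ and /u/, so it voices to [d]. /p/ is a voiceless stop between vowels /a/ and /e/, so it voices to [b]. → [leigehneaduabeben].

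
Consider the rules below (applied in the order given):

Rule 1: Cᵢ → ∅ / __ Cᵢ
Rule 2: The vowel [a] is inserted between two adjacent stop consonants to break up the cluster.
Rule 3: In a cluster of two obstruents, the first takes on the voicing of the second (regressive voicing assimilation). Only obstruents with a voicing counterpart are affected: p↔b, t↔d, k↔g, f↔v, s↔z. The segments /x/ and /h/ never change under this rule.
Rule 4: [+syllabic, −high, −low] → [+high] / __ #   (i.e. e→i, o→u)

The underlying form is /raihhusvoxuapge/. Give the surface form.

Rule 1 (degemination): /hh/ is a geminate; the first /h/ deletes. /raihhusvoxuapge/ → raihusvoxuapge.
Rule 2 (stop-cluster a-epenthesis): /p/ and /g/ form a stop–stop cluster, so [a] is inserted between them. /raihusvoxuapge/ → raihusvoxuapage.
Rule 3 (regressive voicing assimilation): /s/ precedes the voiced obstruent /v/, so it voices to [z] by assimilation. /raihusvoxuapage/ → raihuzvoxuapage.
Rule 4 (final vowel raising): /e/ is a mid vowel in word-final position, so it raises to [i]. /raihuzvoxuapage/ → raihuzvoxuapagi.

raihuzvoxuapagi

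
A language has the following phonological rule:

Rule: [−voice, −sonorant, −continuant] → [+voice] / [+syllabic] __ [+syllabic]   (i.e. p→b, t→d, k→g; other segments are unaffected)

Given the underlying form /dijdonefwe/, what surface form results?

dijdonefwe

No segment of /dijdonefwe/ meets the structural description of the rule, so the form surfaces unchanged.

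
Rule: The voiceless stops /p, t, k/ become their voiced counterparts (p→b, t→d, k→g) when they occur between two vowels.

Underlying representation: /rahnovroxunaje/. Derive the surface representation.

No segment of /rahnovroxunaje/ meets the structural description of the rule, so the form surfaces unchanged.

rahnovroxunaje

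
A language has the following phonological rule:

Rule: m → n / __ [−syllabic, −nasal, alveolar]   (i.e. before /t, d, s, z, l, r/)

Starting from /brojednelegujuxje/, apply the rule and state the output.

brojednelegujuxje

No segment of /brojednelegujuxje/ meets the structural description of the rule, so the form surfaces unchanged.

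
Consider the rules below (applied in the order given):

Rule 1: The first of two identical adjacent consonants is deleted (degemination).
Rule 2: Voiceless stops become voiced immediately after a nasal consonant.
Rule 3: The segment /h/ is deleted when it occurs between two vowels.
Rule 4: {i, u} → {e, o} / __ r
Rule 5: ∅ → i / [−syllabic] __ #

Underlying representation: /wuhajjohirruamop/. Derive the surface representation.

wuajoeruamopi

Rule 1 (degemination): /jj/ is a geminate; the first /j/ deletes. /rr/ is a geminate; the first /r/ deletes. /wuhajjohirruamop/ → wuhajohiruamop.
Rule 2 (post-nasal voicing): no segment meets the environment; /wuhajohiruamop/ is unchanged.
Rule 3 (intervocalic h-deletion): /h/ occurs between vowels /u/ and /a/, so it deletes. /h/ occurs between vowels /o/ and /i/, so it deletes. /wuhajohiruamop/ → wuajoiruamop.
Rule 4 (pre-rhotic lowering): /i/ is a high vowel immediately before /r/, so it lowers to [e]. /wuajoiruamop/ → wuajoeruamop.
Rule 5 (final i-epenthesis): the form ends in the consonant /p/, so [i] is inserted word-finally. /wuajoeruamop/ → wuajoeruamopi.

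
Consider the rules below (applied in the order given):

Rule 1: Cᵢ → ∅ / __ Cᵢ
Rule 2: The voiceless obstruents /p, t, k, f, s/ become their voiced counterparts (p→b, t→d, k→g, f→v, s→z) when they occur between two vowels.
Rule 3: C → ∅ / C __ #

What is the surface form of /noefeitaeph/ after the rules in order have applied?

Rule 1 (degemination): no segment meets the environment; /noefeitaeph/ is unchanged.
Rule 2 (intervocalic voicing): /f/ is a voiceless obstruent between vowels /e/ and /e/, so it voices to [v]. /t/ is a voiceless obstruent between vowels /i/ and /a/, so it voices to [d]. /noefeitaeph/ → noeveidaeph.
Rule 3 (final cluster simplification): /h/ is the second consonant of a word-final cluster /ph/, so it deletes. /noeveidaeph/ → noeveidaep.

noeveidaep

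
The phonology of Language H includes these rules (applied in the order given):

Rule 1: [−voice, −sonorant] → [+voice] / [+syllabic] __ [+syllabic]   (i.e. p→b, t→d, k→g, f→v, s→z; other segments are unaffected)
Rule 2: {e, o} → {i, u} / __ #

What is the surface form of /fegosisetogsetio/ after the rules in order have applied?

Rule 1 (intervocalic voicing): /s/ is a voiceless obstruent between vowels /o/ and /i/, so it voices to [z]. /s/ is a voiceless obstruent between vowels /i/ and /e/, so it voices to [z]. /t/ is a voiceless obstruent between vowels /e/ and /o/, so it voices to [d]. /t/ is a voiceless obstruent between vowels /e/ and /i/, so it voices to [d]. /fegosisetogsetio/ → fegozizedogsedio.
Rule 2 (final vowel raising): /o/ is a mid vowel in word-final position, so it raises to [u]. /fegozizedogsedio/ → fegozizedogsediu.

fegozizedogsediu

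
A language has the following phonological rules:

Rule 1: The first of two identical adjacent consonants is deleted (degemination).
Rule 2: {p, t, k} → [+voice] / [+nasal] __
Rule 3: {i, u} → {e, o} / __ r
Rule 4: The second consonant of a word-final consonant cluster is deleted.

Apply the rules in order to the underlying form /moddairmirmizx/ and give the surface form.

Rule 1 (degemination): /dd/ is a geminate; the first /d/ deletes. /moddairmirmizx/ → modairmirmizx.
Rule 2 (post-nasal voicing): no segment meets the environment; /modairmirmizx/ is unchanged.
Rule 3 (pre-rhotic lowering): /i/ is a high vowel immediately before /r/, so it lowers to [e]. /i/ is a high vowel immediately before /r/, so it lowers to [e]. /modairmirmizx/ → modaermermizx.
Rule 4 (final cluster simplification): /x/ is the second consonant of a word-final cluster /zx/, so it deletes. /modaermermizx/ → modaermermiz.

modaermermiz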